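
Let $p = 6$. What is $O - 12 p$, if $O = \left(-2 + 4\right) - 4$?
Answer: $-74$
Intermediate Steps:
$O = -2$ ($O = 2 - 4 = -2$)
$O - 12 p = -2 - 72 = -74$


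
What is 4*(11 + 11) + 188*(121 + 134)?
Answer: 48028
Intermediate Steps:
4*(11 + 11) + 188*(121 + 134) = 4*22 + 188*255 = 88 + 47940 = 48028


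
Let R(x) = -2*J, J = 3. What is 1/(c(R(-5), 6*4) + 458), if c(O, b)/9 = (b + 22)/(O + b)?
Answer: 1/481 ≈ 0.0020790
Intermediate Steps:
R(x) = -6 (R(x) = -2*3 = -6)
c(O, b) = 9*(22 + b)/(O + b) (c(O, b) = 9*((b + 22)/(O + b)) = 9*((22 + b)/(O + b)) = 9*(22 + b)/(O + b))
1/(c(R(-5), 6*4) + 458) = 1/(9*(22 + 6*4)/(-6 + 6*4) + 458) = 1/(9*(22 + 24)/(-6 + 24) + 458) = 1/(9*46/18 + 458) = 1/(9*(1/18)*46 + 458) = 1/(23 + 458) = 1/481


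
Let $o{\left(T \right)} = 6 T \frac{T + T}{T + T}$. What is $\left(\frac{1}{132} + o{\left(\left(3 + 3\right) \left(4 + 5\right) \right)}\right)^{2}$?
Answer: $\frac{1829187361}{17424} \approx 1.0498 \cdot 10^{5}$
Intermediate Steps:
$o{\left(T \right)} = 6 T$ ($o{\left(T \right)} = 6 T \frac{2 T}{2 T} = 6 T 2 T \frac{1}{2 T} = 6 T 1 = 6 T$)
$\left(\frac{1}{132} + o{\left(\left(3 + 3\right) \left(4 + 5\right) \right)}\right)^{2} = \left(\frac{1}{132} + 6 \left(3 + 3\right) \left(4 + 5\right)\right)^{2} = \left(\frac{1}{132} + 6 \cdot 6 \cdot 9\right)^{2} = \left(\frac{1}{132} + 6 \cdot 54\right)^{2} = \left(\frac{1}{132} + 324\right)^{2} = \left(\frac{42769}{132}\right)^{2} = \frac{1829187361}{17424}$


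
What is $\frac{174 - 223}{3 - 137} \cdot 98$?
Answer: $\frac{2401}{67} \approx 35.836$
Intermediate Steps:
$\frac{174 - 223}{3 - 137} \cdot 98 = \frac{174 - 223}{-134} \cdot 98 = \left(-49\right) \left(- \frac{1}{134}\right) 98 = \frac{49}{134} \cdot 98 = \frac{2401}{67}$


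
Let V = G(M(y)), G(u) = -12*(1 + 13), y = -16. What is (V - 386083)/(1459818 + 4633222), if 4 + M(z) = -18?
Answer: -386251/6093040 ≈ -0.063392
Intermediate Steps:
M(z) = -22 (M(z) = -4 - 18 = -22)
G(u) = -168 (G(u) = -12*14 = -168)
V = -168
(V - 386083)/(1459818 + 4633222) = (-168 - 386083)/(1459818 + 4633222) = -386251/6093040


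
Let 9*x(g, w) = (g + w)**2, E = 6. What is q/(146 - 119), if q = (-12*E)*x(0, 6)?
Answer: -32/3 ≈ -10.667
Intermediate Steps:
x(g, w) = (g + w)**2/9
q = -288 (q = (-12*6)*((0 + 6)**2/9) = -8*6**2 = -8*36 = -72*4 = -288)
q/(146 - 119) = -288/(146 - 119) = -288/27 = -288*1/27 = -32/3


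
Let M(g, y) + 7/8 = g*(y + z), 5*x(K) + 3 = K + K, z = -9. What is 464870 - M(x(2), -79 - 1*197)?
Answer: 3719423/8 ≈ 4.6493e+5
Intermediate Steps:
x(K) = -⅗ + 2*K/5 (x(K) = -⅗ + (K + K)/5 = -⅗ + (2*K)/5 = -⅗ + 2*K/5)
M(g, y) = -7/8 + g*(-9 + y) (M(g, y) = -7/8 + g*(y - 9) = -7/8 + g*(-9 + y))
464870 - M(x(2), -79 - 1*197) = 464870 - (-7/8 - 9*(-⅗ + (⅖)*2) + (-⅗ + (⅖)*2)*(-79 - 1*197)) = 464870 - (-7/8 - 9*(-⅗ + ⅘) + (-⅗ + ⅘)*(-79 - 197)) = 464870 - (-7/8 - 9*⅕ + (⅕)*(-276)) = 464870 - (-7/8 - 9/5 - 276/5) = 464870 - 1*(-463/8) = 464870 + 463/8 = 3719423/8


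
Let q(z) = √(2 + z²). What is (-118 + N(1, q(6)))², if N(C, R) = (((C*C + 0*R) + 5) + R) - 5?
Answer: (117 - √38)² ≈ 12285.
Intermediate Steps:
N(C, R) = R + C² (N(C, R) = (((C² + 0) + 5) + R) - 5 = ((C² + 5) + R) - 5 = ((5 + C²) + R) - 5 = (5 + R + C²) - 5 = R + C²)
(-118 + N(1, q(6)))² = (-118 + (√(2 + 6²) + 1²))² = (-118 + (√(2 + 36) + 1))² = (-118 + (√38 + 1))² = (-118 + (1 + √38))² = (-117 + √38)²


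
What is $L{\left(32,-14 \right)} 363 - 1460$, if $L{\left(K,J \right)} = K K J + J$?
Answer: $-5210510$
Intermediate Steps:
$L{\left(K,J \right)} = J + J K^{2}$ ($L{\left(K,J \right)} = K^{2} J + J = J K^{2} + J = J + J K^{2}$)
$L{\left(32,-14 \right)} 363 - 1460 = - 14 \left(1 + 32^{2}\right) 363 - 1460 = - 14 \left(1 + 1024\right) 363 - 1460 = \left(-14\right) 1025 \cdot 363 - 1460 = \left(-14350\right) 363 - 1460 = -5209050 - 1460 = -5210510$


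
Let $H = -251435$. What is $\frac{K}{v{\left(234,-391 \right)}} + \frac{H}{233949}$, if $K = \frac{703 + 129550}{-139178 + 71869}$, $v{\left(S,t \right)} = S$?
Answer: $- \frac{1330216916069}{1228256112798} \approx -1.083$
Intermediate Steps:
$K = - \frac{130253}{67309}$ ($K = \frac{130253}{-67309} = 130253 \left(- \frac{1}{67309}\right) = - \frac{130253}{67309} \approx -1.9352$)
$\frac{K}{v{\left(234,-391 \right)}} + \frac{H}{233949} = - \frac{130253}{67309 \cdot 234} - \frac{251435}{233949} = \left(- \frac{130253}{67309}\right) \frac{1}{234} - \frac{251435}{233949} = - \frac{130253}{15750306} - \frac{251435}{233949} = - \frac{1330216916069}{1228256112798}$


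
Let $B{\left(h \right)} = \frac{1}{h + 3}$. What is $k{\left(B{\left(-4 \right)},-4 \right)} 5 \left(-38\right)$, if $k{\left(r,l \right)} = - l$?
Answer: $-760$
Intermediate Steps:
$B{\left(h \right)} = \frac{1}{3 + h}$
$k{\left(B{\left(-4 \right)},-4 \right)} 5 \left(-38\right) = \left(-1\right) \left(-4\right) 5 \left(-38\right) = 4 \cdot 5 \left(-38\right) = 20 \left(-38\right) = -760$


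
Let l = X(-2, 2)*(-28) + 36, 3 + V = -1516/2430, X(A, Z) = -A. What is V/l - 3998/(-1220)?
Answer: 5126153/1482300 ≈ 3.4582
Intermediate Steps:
V = -4403/1215 (V = -3 - 1516/2430 = -3 - 1516*1/2430 = -3 - 758/1215 = -4403/1215 ≈ -3.6239)
l = -20 (l = -1*(-2)*(-28) + 36 = 2*(-28) + 36 = -56 + 36 = -20)
V/l - 3998/(-1220) = -4403/1215/(-20) - 3998/(-1220) = -4403/1215*(-1/20) - 3998*(-1/1220) = 4403/24300 + 1999/610 = 5126153/1482300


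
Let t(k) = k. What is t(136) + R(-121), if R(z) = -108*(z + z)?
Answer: 26272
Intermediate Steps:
R(z) = -216*z
t(136) + R(-121) = 136 - 216*(-121) = 136 + 26136 = 26272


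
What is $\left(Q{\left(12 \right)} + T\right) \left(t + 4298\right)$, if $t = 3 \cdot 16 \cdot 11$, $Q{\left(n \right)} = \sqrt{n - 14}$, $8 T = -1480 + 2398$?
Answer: $\frac{1107567}{2} + 4826 i \sqrt{2} \approx 5.5378 \cdot 10^{5} + 6825.0 i$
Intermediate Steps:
$T = \frac{459}{4}$ ($T = \frac{-1480 + 2398}{8} = \frac{1}{8} \cdot 918 = \frac{459}{4} \approx 114.75$)
$Q{\left(n \right)} = \sqrt{-14 + n}$
$t = 528$ ($t = 48 \cdot 11 = 528$)
$\left(Q{\left(12 \right)} + T\right) \left(t + 4298\right) = \left(\sqrt{-14 + 12} + \frac{459}{4}\right) \left(528 + 4298\right) = \left(\sqrt{-2} + \frac{459}{4}\right) 4826 = \left(i \sqrt{2} + \frac{459}{4}\right) 4826 = \left(\frac{459}{4} + i \sqrt{2}\right) 4826 = \frac{1107567}{2} + 4826 i \sqrt{2}$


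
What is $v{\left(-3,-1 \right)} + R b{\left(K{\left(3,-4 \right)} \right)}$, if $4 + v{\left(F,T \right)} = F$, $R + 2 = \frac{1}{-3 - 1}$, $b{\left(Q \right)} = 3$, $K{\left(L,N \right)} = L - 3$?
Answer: $- \frac{55}{4} \approx -13.75$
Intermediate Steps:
$K{\left(L,N \right)} = -3 + L$ ($K{\left(L,N \right)} = L - 3 = -3 + L$)
$R = - \frac{9}{4}$ ($R = -2 + \frac{1}{-3 - 1} = -2 + \frac{1}{-4} = -2 - \frac{1}{4} = - \frac{9}{4} \approx -2.25$)
$v{\left(F,T \right)} = -4 + F$
$v{\left(-3,-1 \right)} + R b{\left(K{\left(3,-4 \right)} \right)} = \left(-4 - 3\right) - \frac{27}{4} = -7 - \frac{27}{4} = - \frac{55}{4}$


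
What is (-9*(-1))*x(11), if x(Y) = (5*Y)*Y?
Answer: 5445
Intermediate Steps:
x(Y) = 5*Y²
(-9*(-1))*x(11) = (-9*(-1))*(5*11²) = 9*(5*121) = 9*605 = 5445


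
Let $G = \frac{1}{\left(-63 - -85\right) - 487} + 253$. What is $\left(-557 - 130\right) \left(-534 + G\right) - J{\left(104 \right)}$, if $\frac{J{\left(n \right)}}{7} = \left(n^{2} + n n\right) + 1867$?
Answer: $\frac{4426099}{155} \approx 28555.0$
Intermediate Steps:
$G = \frac{117644}{465}$ ($G = \frac{1}{\left(-63 + 85\right) - 487} + 253 = \frac{1}{22 - 487} + 253 = \frac{1}{-465} + 253 = - \frac{1}{465} + 253 = \frac{117644}{465} \approx 253.0$)
$J{\left(n \right)} = 13069 + 14 n^{2}$ ($J{\left(n \right)} = 7 \left(\left(n^{2} + n n\right) + 1867\right) = 7 \left(\left(n^{2} + n^{2}\right) + 1867\right) = 7 \left(2 n^{2} + 1867\right) = 7 \left(1867 + 2 n^{2}\right) = 13069 + 14 n^{2}$)
$\left(-557 - 130\right) \left(-534 + G\right) - J{\left(104 \right)} = \left(-557 - 130\right) \left(-534 + \frac{117644}{465}\right) - \left(13069 + 14 \cdot 104^{2}\right) = \left(-687\right) \left(- \frac{130666}{465}\right) - \left(13069 + 14 \cdot 10816\right) = \frac{29922514}{155} - \left(13069 + 151424\right) = \frac{29922514}{155} - 164493 = \frac{4426099}{155}$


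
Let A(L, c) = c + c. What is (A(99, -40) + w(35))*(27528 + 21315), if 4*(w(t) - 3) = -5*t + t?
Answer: -5470416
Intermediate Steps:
A(L, c) = 2*c
w(t) = 3 - t (w(t) = 3 + (-5*t + t)/4 = 3 + (-4*t)/4 = 3 - t)
(A(99, -40) + w(35))*(27528 + 21315) = (2*(-40) + (3 - 1*35))*(27528 + 21315) = (-80 + (3 - 35))*48843 = (-80 - 32)*48843 = -112*48843 = -5470416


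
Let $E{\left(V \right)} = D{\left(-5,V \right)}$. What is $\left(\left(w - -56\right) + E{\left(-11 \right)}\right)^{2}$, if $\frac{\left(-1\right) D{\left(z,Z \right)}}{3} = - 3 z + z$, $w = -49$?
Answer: $529$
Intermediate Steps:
$D{\left(z,Z \right)} = 6 z$ ($D{\left(z,Z \right)} = - 3 \left(- 3 z + z\right) = - 3 \left(- 2 z\right) = 6 z$)
$E{\left(V \right)} = -30$ ($E{\left(V \right)} = 6 \left(-5\right) = -30$)
$\left(\left(w - -56\right) + E{\left(-11 \right)}\right)^{2} = \left(\left(-49 - -56\right) - 30\right)^{2} = \left(\left(-49 + 56\right) - 30\right)^{2} = \left(7 - 30\right)^{2} = \left(-23\right)^{2} = 529$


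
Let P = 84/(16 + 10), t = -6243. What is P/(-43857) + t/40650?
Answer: -395677507/2575136850 ≈ -0.15365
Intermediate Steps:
P = 42/13 (P = 84/26 = 84*(1/26) = 42/13 ≈ 3.2308)
P/(-43857) + t/40650 = (42/13)/(-43857) - 6243/40650 = (42/13)*(-1/43857) - 6243*1/40650 = -14/190047 - 2081/13550 = -395677507/2575136850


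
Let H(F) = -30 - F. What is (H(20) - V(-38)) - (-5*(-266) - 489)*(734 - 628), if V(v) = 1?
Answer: -89197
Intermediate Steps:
(H(20) - V(-38)) - (-5*(-266) - 489)*(734 - 628) = ((-30 - 1*20) - 1*1) - (-5*(-266) - 489)*(734 - 628) = ((-30 - 20) - 1) - (1330 - 489)*106 = (-50 - 1) - 841*106 = -51 - 1*89146 = -51 - 89146 = -89197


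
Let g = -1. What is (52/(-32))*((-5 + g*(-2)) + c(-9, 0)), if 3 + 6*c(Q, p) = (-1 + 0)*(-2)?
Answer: 247/48 ≈ 5.1458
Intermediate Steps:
c(Q, p) = -1/6 (c(Q, p) = -1/2 + ((-1 + 0)*(-2))/6 = -1/2 + (-1*(-2))/6 = -1/2 + (1/6)*2 = -1/2 + 1/3 = -1/6)
(52/(-32))*((-5 + g*(-2)) + c(-9, 0)) = (52/(-32))*((-5 - 1*(-2)) - 1/6) = (52*(-1/32))*((-5 + 2) - 1/6) = -13*(-3 - 1/6)/8 = -13/8*(-19/6) = 247/48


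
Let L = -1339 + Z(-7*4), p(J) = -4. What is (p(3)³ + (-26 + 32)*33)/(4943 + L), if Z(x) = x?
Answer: 67/1788 ≈ 0.037472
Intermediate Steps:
L = -1367 (L = -1339 - 7*4 = -1339 - 28 = -1367)
(p(3)³ + (-26 + 32)*33)/(4943 + L) = ((-4)³ + (-26 + 32)*33)/(4943 - 1367) = (-64 + 6*33)/3576 = (-64 + 198)*(1/3576) = 134*(1/3576) = 67/1788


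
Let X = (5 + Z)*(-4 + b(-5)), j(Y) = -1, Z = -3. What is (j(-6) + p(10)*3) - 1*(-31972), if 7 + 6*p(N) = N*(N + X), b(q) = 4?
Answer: 64035/2 ≈ 32018.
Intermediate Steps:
X = 0 (X = (5 - 3)*(-4 + 4) = 2*0 = 0)
p(N) = -7/6 + N²/6 (p(N) = -7/6 + (N*(N + 0))/6 = -7/6 + (N*N)/6 = -7/6 + N²/6)
(j(-6) + p(10)*3) - 1*(-31972) = (-1 + (-7/6 + (⅙)*10²)*3) - 1*(-31972) = (-1 + (-7/6 + (⅙)*100)*3) + 31972 = (-1 + (-7/6 + 50/3)*3) + 31972 = (-1 + (31/2)*3) + 31972 = (-1 + 93/2) + 31972 = 91/2 + 31972 = 64035/2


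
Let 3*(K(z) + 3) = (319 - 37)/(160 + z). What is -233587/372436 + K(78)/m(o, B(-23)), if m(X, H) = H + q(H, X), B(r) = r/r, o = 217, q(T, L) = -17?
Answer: -2421283/5214104 ≈ -0.46437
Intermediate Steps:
K(z) = -3 + 94/(160 + z) (K(z) = -3 + ((319 - 37)/(160 + z))/3 = -3 + (282/(160 + z))/3 = -3 + 94/(160 + z))
B(r) = 1
m(X, H) = -17 + H (m(X, H) = H - 17 = -17 + H)
-233587/372436 + K(78)/m(o, B(-23)) = -233587/372436 + ((-386 - 3*78)/(160 + 78))/(-17 + 1) = -233587*1/372436 + ((-386 - 234)/238)/(-16) = -233587/372436 + ((1/238)*(-620))*(-1/16) = -233587/372436 - 310/119*(-1/16) = -233587/372436 + 155/952 = -2421283/5214104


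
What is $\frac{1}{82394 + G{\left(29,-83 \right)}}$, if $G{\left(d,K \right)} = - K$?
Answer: $\frac{1}{82477} \approx 1.2125 \cdot 10^{-5}$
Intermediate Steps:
$\frac{1}{82394 + G{\left(29,-83 \right)}} = \frac{1}{82394 - -83} = \frac{1}{82394 + 83} = \frac{1}{82477}$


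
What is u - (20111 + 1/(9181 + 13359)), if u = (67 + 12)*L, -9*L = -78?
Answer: -1313608663/67620 ≈ -19426.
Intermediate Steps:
L = 26/3 (L = -⅑*(-78) = 26/3 ≈ 8.6667)
u = 2054/3 (u = (67 + 12)*(26/3) = 79*(26/3) = 2054/3 ≈ 684.67)
u - (20111 + 1/(9181 + 13359)) = 2054/3 - (20111 + 1/(9181 + 13359)) = 2054/3 - (20111 + 1/22540) = 2054/3 - 1*453301941/22540 = 2054/3 - 453301941/22540 = -1313608663/67620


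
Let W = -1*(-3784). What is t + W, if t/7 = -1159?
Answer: -4329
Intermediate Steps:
W = 3784
t = -8113 (t = 7*(-1159) = -8113)
t + W = -8113 + 3784 = -4329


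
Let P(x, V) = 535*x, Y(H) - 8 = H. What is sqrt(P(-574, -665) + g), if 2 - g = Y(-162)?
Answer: 43*I*sqrt(166) ≈ 554.02*I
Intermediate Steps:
Y(H) = 8 + H
g = 156 (g = 2 - (8 - 162) = 2 - 1*(-154) = 2 + 154 = 156)
sqrt(P(-574, -665) + g) = sqrt(535*(-574) + 156) = sqrt(-307090 + 156) = sqrt(-306934) = 43*I*sqrt(166)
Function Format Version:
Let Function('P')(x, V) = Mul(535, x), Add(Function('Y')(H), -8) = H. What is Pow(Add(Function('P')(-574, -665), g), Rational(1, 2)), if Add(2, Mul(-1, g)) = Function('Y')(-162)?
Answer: Mul(43, I, Pow(166, Rational(1, 2))) ≈ Mul(554.02, I)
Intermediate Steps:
Function('Y')(H) = Add(8, H)
g = 156 (g = Add(2, Mul(-1, Add(8, -162))) = Add(2, Mul(-1, -154)) = Add(2, 154) = 156)
Pow(Add(Function('P')(-574, -665), g), Rational(1, 2)) = Pow(Add(Mul(535, -574), 156), Rational(1, 2)) = Pow(Add(-307090, 156), Rational(1, 2)) = Pow(-306934, Rational(1, 2)) = Mul(43, I, Pow(166, Rational(1, 2)))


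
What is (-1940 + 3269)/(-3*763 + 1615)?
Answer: -1329/674 ≈ -1.9718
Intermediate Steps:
(-1940 + 3269)/(-3*763 + 1615) = 1329/(-2289 + 1615) = 1329/(-674) = 1329*(-1/674) = -1329/674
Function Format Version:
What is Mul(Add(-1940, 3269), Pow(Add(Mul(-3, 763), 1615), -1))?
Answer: Rational(-1329, 674) ≈ -1.9718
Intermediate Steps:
Mul(Add(-1940, 3269), Pow(Add(Mul(-3, 763), 1615), -1)) = Mul(1329, Pow(Add(-2289, 1615), -1)) = Mul(1329, Pow(-674, -1)) = Mul(1329, Rational(-1, 674)) = Rational(-1329, 674)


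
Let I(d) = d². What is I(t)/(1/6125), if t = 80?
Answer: 39200000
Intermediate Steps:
I(t)/(1/6125) = 80²/(1/6125) = 6400/(1/6125) = 6400*6125 = 39200000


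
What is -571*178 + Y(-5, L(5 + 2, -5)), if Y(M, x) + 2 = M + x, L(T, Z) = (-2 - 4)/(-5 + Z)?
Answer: -508222/5 ≈ -1.0164e+5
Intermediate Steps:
L(T, Z) = -6/(-5 + Z)
Y(M, x) = -2 + M + x (Y(M, x) = -2 + (M + x) = -2 + M + x)
-571*178 + Y(-5, L(5 + 2, -5)) = -571*178 + (-2 - 5 - 6/(-5 - 5)) = -101638 + (-2 - 5 - 6/(-10)) = -101638 + (-2 - 5 - 6*(-⅒)) = -101638 + (-2 - 5 + ⅗) = -101638 - 32/5 = -508222/5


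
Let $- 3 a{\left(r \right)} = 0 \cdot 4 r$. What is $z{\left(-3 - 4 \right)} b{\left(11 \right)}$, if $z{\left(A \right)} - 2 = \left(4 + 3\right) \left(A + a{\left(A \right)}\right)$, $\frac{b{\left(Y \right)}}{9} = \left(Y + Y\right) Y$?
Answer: $-102366$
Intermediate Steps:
$a{\left(r \right)} = 0$ ($a{\left(r \right)} = - \frac{0 \cdot 4 r}{3} = - \frac{0 r}{3} = \left(- \frac{1}{3}\right) 0 = 0$)
$b{\left(Y \right)} = 18 Y^{2}$ ($b{\left(Y \right)} = 9 \left(Y + Y\right) Y = 9 \cdot 2 Y Y = 9 \cdot 2 Y^{2} = 18 Y^{2}$)
$z{\left(A \right)} = 2 + 7 A$ ($z{\left(A \right)} = 2 + \left(4 + 3\right) \left(A + 0\right) = 2 + 7 A$)
$z{\left(-3 - 4 \right)} b{\left(11 \right)} = \left(2 + 7 \left(-3 - 4\right)\right) 18 \cdot 11^{2} = \left(2 + 7 \left(-7\right)\right) 18 \cdot 121 = \left(2 - 49\right) 2178 = \left(-47\right) 2178 = -102366$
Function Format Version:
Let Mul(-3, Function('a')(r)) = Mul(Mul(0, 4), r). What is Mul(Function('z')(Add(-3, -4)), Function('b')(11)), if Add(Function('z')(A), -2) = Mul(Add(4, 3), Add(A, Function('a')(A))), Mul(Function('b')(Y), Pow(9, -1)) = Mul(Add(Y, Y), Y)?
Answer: -102366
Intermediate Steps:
Function('a')(r) = 0 (Function('a')(r) = Mul(Rational(-1, 3), Mul(Mul(0, 4), r)) = Mul(Rational(-1, 3), Mul(0, r)) = Mul(Rational(-1, 3), 0) = 0)
Function('b')(Y) = Mul(18, Pow(Y, 2)) (Function('b')(Y) = Mul(9, Mul(Add(Y, Y), Y)) = Mul(9, Mul(Mul(2, Y), Y)) = Mul(9, Mul(2, Pow(Y, 2))) = Mul(18, Pow(Y, 2)))
Function('z')(A) = Add(2, Mul(7, A)) (Function('z')(A) = Add(2, Mul(Add(4, 3), Add(A, 0))) = Add(2, Mul(7, A)))
Mul(Function('z')(Add(-3, -4)), Function('b')(11)) = Mul(Add(2, Mul(7, Add(-3, -4))), Mul(18, Pow(11, 2))) = Mul(Add(2, Mul(7, -7)), Mul(18, 121)) = Mul(Add(2, -49), 2178) = Mul(-47, 2178) = -102366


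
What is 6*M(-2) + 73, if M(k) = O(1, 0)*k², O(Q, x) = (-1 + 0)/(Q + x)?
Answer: 49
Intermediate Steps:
O(Q, x) = -1/(Q + x)
M(k) = -k² (M(k) = (-1/(1 + 0))*k² = (-1/1)*k² = (-1*1)*k² = -k²)
6*M(-2) + 73 = 6*(-1*(-2)²) + 73 = 6*(-1*4) + 73 = 6*(-4) + 73 = -24 + 73 = 49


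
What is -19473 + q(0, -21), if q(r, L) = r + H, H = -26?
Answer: -19499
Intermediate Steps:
q(r, L) = -26 + r (q(r, L) = r - 26 = -26 + r)
-19473 + q(0, -21) = -19473 + (-26 + 0) = -19473 - 26 = -19499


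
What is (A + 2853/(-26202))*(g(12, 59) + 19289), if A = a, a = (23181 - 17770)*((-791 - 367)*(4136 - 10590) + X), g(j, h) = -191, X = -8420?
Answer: 3368965610919641013/4367 ≈ 7.7146e+14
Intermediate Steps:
a = 40394803232 (a = (23181 - 17770)*((-791 - 367)*(4136 - 10590) - 8420) = 5411*(-1158*(-6454) - 8420) = 5411*(7473732 - 8420) = 5411*7465312 = 40394803232)
A = 40394803232
(A + 2853/(-26202))*(g(12, 59) + 19289) = (40394803232 + 2853/(-26202))*(-191 + 19289) = (40394803232 + 2853*(-1/26202))*19098 = (40394803232 - 951/8734)*19098 = (352808211427337/8734)*19098 = 3368965610919641013/4367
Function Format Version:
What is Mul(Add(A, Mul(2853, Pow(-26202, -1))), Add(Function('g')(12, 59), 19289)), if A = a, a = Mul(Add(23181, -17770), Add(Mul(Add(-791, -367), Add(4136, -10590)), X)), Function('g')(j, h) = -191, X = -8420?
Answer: Rational(3368965610919641013, 4367) ≈ 7.7146e+14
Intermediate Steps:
a = 40394803232 (a = Mul(Add(23181, -17770), Add(Mul(Add(-791, -367), Add(4136, -10590)), -8420)) = Mul(5411, Add(Mul(-1158, -6454), -8420)) = Mul(5411, Add(7473732, -8420)) = Mul(5411, 7465312) = 40394803232)
A = 40394803232
Mul(Add(A, Mul(2853, Pow(-26202, -1))), Add(Function('g')(12, 59), 19289)) = Mul(Add(40394803232, Mul(2853, Pow(-26202, -1))), Add(-191, 19289)) = Mul(Add(40394803232, Mul(2853, Rational(-1, 26202))), 19098) = Mul(Add(40394803232, Rational(-951, 8734)), 19098) = Mul(Rational(352808211427337, 8734), 19098) = Rational(3368965610919641013, 4367)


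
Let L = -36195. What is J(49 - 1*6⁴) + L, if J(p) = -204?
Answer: -36399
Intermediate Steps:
J(49 - 1*6⁴) + L = -204 - 36195 = -36399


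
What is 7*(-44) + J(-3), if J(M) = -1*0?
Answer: -308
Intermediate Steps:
J(M) = 0
7*(-44) + J(-3) = 7*(-44) + 0 = -308 + 0 = -308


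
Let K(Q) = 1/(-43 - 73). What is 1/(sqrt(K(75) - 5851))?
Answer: -2*I*sqrt(2186977)/226239 ≈ -0.013073*I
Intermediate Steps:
K(Q) = -1/116 (K(Q) = 1/(-116) = -1/116)
1/(sqrt(K(75) - 5851)) = 1/(sqrt(-1/116 - 5851)) = 1/(sqrt(-678717/116)) = 1/(3*I*sqrt(2186977)/58) = -2*I*sqrt(2186977)/226239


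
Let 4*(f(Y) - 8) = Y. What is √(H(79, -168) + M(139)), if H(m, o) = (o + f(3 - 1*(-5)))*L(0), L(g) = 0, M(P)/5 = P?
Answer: √695 ≈ 26.363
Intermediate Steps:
M(P) = 5*P
f(Y) = 8 + Y/4
H(m, o) = 0 (H(m, o) = (o + (8 + (3 - 1*(-5))/4))*0 = (o + (8 + (3 + 5)/4))*0 = (o + (8 + (¼)*8))*0 = (o + (8 + 2))*0 = (o + 10)*0 = (10 + o)*0 = 0)
√(H(79, -168) + M(139)) = √(0 + 5*139) = √(0 + 695) = √695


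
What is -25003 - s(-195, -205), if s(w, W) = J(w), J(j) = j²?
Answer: -63028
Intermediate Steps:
s(w, W) = w²
-25003 - s(-195, -205) = -25003 - 1*(-195)² = -25003 - 1*38025 = -25003 - 38025 = -63028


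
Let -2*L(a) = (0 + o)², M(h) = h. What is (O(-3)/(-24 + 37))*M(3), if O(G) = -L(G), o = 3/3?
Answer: 3/26 ≈ 0.11538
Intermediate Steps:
o = 1 (o = 3*(⅓) = 1)
L(a) = -½ (L(a) = -(0 + 1)²/2 = -½*1² = -½*1 = -½)
O(G) = ½ (O(G) = -1*(-½) = ½)
(O(-3)/(-24 + 37))*M(3) = (1/(2*(-24 + 37)))*3 = ((½)/13)*3 = ((½)*(1/13))*3 = (1/26)*3 = 3/26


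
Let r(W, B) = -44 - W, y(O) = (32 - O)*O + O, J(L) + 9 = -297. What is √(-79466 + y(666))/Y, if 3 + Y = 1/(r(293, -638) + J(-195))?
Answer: -643*I*√125261/965 ≈ -235.83*I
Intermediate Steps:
J(L) = -306 (J(L) = -9 - 297 = -306)
y(O) = O + O*(32 - O) (y(O) = O*(32 - O) + O = O + O*(32 - O))
Y = -1930/643 (Y = -3 + 1/((-44 - 1*293) - 306) = -3 + 1/((-44 - 293) - 306) = -3 + 1/(-337 - 306) = -3 + 1/(-643) = -3 - 1/643 = -1930/643 ≈ -3.0016)
√(-79466 + y(666))/Y = √(-79466 + 666*(33 - 1*666))/(-1930/643) = √(-79466 + 666*(33 - 666))*(-643/1930) = √(-79466 + 666*(-633))*(-643/1930) = √(-79466 - 421578)*(-643/1930) = √(-501044)*(-643/1930) = (2*I*√125261)*(-643/1930) = -643*I*√125261/965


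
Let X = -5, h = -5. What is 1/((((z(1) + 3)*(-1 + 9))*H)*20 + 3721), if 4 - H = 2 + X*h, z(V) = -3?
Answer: 1/3721 ≈ 0.00026874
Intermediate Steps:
H = -23 (H = 4 - (2 - 5*(-5)) = 4 - (2 + 25) = 4 - 1*27 = 4 - 27 = -23)
1/((((z(1) + 3)*(-1 + 9))*H)*20 + 3721) = 1/((((-3 + 3)*(-1 + 9))*(-23))*20 + 3721) = 1/(((0*8)*(-23))*20 + 3721) = 1/((0*(-23))*20 + 3721) = 1/(0*20 + 3721) = 1/(0 + 3721) = 1/3721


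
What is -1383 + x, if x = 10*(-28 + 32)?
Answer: -1343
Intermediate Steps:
x = 40 (x = 10*4 = 40)
-1383 + x = -1383 + 40 = -1343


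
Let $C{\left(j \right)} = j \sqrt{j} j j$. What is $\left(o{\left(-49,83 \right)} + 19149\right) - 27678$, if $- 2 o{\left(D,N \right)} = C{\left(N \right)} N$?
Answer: $-8529 - \frac{47458321 \sqrt{83}}{2} \approx -2.1619 \cdot 10^{8}$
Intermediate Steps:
$C{\left(j \right)} = j^{\frac{7}{2}}$ ($C{\left(j \right)} = j^{\frac{3}{2}} j j = j^{\frac{5}{2}} j = j^{\frac{7}{2}}$)
$o{\left(D,N \right)} = - \frac{N^{\frac{9}{2}}}{2}$ ($o{\left(D,N \right)} = - \frac{N^{\frac{7}{2}} N}{2} = - \frac{N^{\frac{9}{2}}}{2}$)
$\left(o{\left(-49,83 \right)} + 19149\right) - 27678 = \left(- \frac{83^{\frac{9}{2}}}{2} + 19149\right) - 27678 = \left(- \frac{47458321 \sqrt{83}}{2} + 19149\right) - 27678 = \left(19149 - \frac{47458321 \sqrt{83}}{2}\right) - 27678 = -8529 - \frac{47458321 \sqrt{83}}{2}$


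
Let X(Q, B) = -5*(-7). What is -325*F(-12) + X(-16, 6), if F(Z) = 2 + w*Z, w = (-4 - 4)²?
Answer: 248985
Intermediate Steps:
w = 64 (w = (-8)² = 64)
X(Q, B) = 35
F(Z) = 2 + 64*Z
-325*F(-12) + X(-16, 6) = -325*(2 + 64*(-12)) + 35 = -325*(2 - 768) + 35 = -325*(-766) + 35 = 248950 + 35 = 248985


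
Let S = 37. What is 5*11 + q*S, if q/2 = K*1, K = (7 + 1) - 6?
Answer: 203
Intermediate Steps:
K = 2 (K = 8 - 6 = 2)
q = 4 (q = 2*(2*1) = 2*2 = 4)
5*11 + q*S = 5*11 + 4*37 = 55 + 148 = 203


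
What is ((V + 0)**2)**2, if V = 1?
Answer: 1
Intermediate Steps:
((V + 0)**2)**2 = ((1 + 0)**2)**2 = (1**2)**2 = 1**2 = 1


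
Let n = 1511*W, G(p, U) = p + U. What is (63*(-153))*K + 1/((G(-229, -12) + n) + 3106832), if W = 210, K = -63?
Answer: 2079187849558/3423901 ≈ 6.0726e+5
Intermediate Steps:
G(p, U) = U + p
n = 317310 (n = 1511*210 = 317310)
(63*(-153))*K + 1/((G(-229, -12) + n) + 3106832) = (63*(-153))*(-63) + 1/(((-12 - 229) + 317310) + 3106832) = -9639*(-63) + 1/((-241 + 317310) + 3106832) = 607257 + 1/(317069 + 3106832) = 607257 + 1/3423901 = 2079187849558/3423901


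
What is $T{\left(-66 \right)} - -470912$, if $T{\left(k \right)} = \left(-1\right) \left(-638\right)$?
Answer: $471550$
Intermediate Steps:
$T{\left(k \right)} = 638$
$T{\left(-66 \right)} - -470912 = 638 - -470912 = 638 + 470912 = 471550$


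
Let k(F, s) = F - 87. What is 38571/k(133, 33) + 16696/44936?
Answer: 9423883/11234 ≈ 838.87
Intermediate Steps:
k(F, s) = -87 + F
38571/k(133, 33) + 16696/44936 = 38571/(-87 + 133) + 16696/44936 = 38571/46 + 16696*(1/44936) = 38571*(1/46) + 2087/5617 = 1677/2 + 2087/5617 = 9423883/11234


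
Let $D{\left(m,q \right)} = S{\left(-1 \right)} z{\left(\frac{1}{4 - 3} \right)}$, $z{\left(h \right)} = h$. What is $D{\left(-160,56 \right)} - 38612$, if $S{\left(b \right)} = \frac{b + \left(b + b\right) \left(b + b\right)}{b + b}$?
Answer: $- \frac{77227}{2} \approx -38614.0$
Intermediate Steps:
$S{\left(b \right)} = \frac{b + 4 b^{2}}{2 b}$ ($S{\left(b \right)} = \frac{b + 2 b 2 b}{2 b} = \left(b + 4 b^{2}\right) \frac{1}{2 b} = \frac{b + 4 b^{2}}{2 b}$)
$D{\left(m,q \right)} = - \frac{3}{2}$ ($D{\left(m,q \right)} = \frac{\frac{1}{2} + 2 \left(-1\right)}{4 - 3} = \frac{\frac{1}{2} - 2}{1} = \left(- \frac{3}{2}\right) 1 = - \frac{3}{2}$)
$D{\left(-160,56 \right)} - 38612 = - \frac{3}{2} - 38612 = - \frac{77227}{2}$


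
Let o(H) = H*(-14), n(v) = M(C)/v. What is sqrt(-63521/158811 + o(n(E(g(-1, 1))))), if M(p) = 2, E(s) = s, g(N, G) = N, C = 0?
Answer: sqrt(696098310657)/158811 ≈ 5.2536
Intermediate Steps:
n(v) = 2/v
o(H) = -14*H
sqrt(-63521/158811 + o(n(E(g(-1, 1))))) = sqrt(-63521/158811 - 28/(-1)) = sqrt(-63521*1/158811 - 28*(-1)) = sqrt(-63521/158811 - 14*(-2)) = sqrt(-63521/158811 + 28) = sqrt(4383187/158811) = sqrt(696098310657)/158811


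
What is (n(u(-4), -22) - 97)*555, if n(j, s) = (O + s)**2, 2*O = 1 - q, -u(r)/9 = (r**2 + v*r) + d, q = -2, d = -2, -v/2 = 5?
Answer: 717615/4 ≈ 1.7940e+5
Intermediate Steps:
v = -10 (v = -2*5 = -10)
u(r) = 18 - 9*r**2 + 90*r (u(r) = -9*((r**2 - 10*r) - 2) = -9*(-2 + r**2 - 10*r) = 18 - 9*r**2 + 90*r)
O = 3/2 (O = (1 - 1*(-2))/2 = (1 + 2)/2 = (1/2)*3 = 3/2 ≈ 1.5000)
n(j, s) = (3/2 + s)**2
(n(u(-4), -22) - 97)*555 = ((3 + 2*(-22))**2/4 - 97)*555 = ((3 - 44)**2/4 - 97)*555 = ((1/4)*(-41)**2 - 97)*555 = ((1/4)*1681 - 97)*555 = (1681/4 - 97)*555 = (1293/4)*555 = 717615/4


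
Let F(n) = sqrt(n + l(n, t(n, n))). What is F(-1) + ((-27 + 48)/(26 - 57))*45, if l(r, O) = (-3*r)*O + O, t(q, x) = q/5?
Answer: -945/31 + 3*I*sqrt(5)/5 ≈ -30.484 + 1.3416*I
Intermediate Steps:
t(q, x) = q/5 (t(q, x) = q*(1/5) = q/5)
l(r, O) = O - 3*O*r (l(r, O) = -3*O*r + O = O - 3*O*r)
F(n) = sqrt(n + n*(1 - 3*n)/5) (F(n) = sqrt(n + (n/5)*(1 - 3*n)) = sqrt(n + n*(1 - 3*n)/5))
F(-1) + ((-27 + 48)/(26 - 57))*45 = sqrt(15)*sqrt(-(2 - 1*(-1)))/5 + ((-27 + 48)/(26 - 57))*45 = sqrt(15)*sqrt(-(2 + 1))/5 + (21/(-31))*45 = sqrt(15)*sqrt(-1*3)/5 + (21*(-1/31))*45 = sqrt(15)*sqrt(-3)/5 - 21/31*45 = sqrt(15)*(I*sqrt(3))/5 - 945/31 = 3*I*sqrt(5)/5 - 945/31 = -945/31 + 3*I*sqrt(5)/5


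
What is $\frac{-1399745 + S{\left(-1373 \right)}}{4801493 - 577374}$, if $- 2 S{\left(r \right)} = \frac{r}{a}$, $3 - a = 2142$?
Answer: $- \frac{5988110483}{18070781082} \approx -0.33137$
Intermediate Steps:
$a = -2139$ ($a = 3 - 2142 = -2139$)
$S{\left(r \right)} = \frac{r}{4278}$ ($S{\left(r \right)} = - \frac{r \frac{1}{-2139}}{2} = - \frac{r \left(- \frac{1}{2139}\right)}{2} = - \frac{\left(- \frac{1}{2139}\right) r}{2} = \frac{r}{4278}$)
$\frac{-1399745 + S{\left(-1373 \right)}}{4801493 - 577374} = \frac{-1399745 + \frac{1}{4278} \left(-1373\right)}{4801493 - 577374} = \frac{-1399745 - \frac{1373}{4278}}{4224119} = \left(- \frac{5988110483}{4278}\right) \frac{1}{4224119} = - \frac{5988110483}{18070781082}$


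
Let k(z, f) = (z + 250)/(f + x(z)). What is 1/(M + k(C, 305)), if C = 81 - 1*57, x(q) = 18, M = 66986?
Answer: 323/21636752 ≈ 1.4928e-5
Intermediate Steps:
C = 24 (C = 81 - 57 = 24)
k(z, f) = (250 + z)/(18 + f) (k(z, f) = (z + 250)/(f + 18) = (250 + z)/(18 + f))
1/(M + k(C, 305)) = 1/(66986 + (250 + 24)/(18 + 305)) = 1/(66986 + 274/323) = 1/(21636752/323) = 323/21636752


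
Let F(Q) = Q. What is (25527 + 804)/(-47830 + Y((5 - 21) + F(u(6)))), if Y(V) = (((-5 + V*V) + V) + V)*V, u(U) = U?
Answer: -26331/48580 ≈ -0.54201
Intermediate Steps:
Y(V) = V*(-5 + V² + 2*V) (Y(V) = (((-5 + V²) + V) + V)*V = ((-5 + V + V²) + V)*V = (-5 + V² + 2*V)*V = V*(-5 + V² + 2*V))
(25527 + 804)/(-47830 + Y((5 - 21) + F(u(6)))) = (25527 + 804)/(-47830 + ((5 - 21) + 6)*(-5 + ((5 - 21) + 6)² + 2*((5 - 21) + 6))) = 26331/(-47830 + (-16 + 6)*(-5 + (-16 + 6)² + 2*(-16 + 6))) = 26331/(-47830 - 10*(-5 + (-10)² + 2*(-10))) = 26331/(-47830 - 10*(-5 + 100 - 20)) = 26331/(-47830 - 10*75) = 26331/(-47830 - 750) = 26331/(-48580) = 26331*(-1/48580) = -26331/48580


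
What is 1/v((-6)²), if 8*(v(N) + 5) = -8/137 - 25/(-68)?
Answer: -74528/369759 ≈ -0.20156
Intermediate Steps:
v(N) = -369759/74528 (v(N) = -5 + (-8/137 - 25/(-68))/8 = -5 + (-8*1/137 - 25*(-1/68))/8 = -5 + (-8/137 + 25/68)/8 = -5 + (⅛)*(2881/9316) = -5 + 2881/74528 = -369759/74528)
1/v((-6)²) = 1/(-369759/74528) = -74528/369759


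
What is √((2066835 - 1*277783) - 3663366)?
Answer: I*√1874314 ≈ 1369.1*I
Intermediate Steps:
√((2066835 - 1*277783) - 3663366) = √((2066835 - 277783) - 3663366) = √(1789052 - 3663366) = √(-1874314) = I*√1874314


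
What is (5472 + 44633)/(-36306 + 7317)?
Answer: -50105/28989 ≈ -1.7284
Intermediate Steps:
(5472 + 44633)/(-36306 + 7317) = 50105/(-28989) = 50105*(-1/28989) = -50105/28989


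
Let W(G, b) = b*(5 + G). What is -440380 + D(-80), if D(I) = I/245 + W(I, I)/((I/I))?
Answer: -21284636/49 ≈ -4.3438e+5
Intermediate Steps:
D(I) = I/245 + I*(5 + I) (D(I) = I/245 + (I*(5 + I))/((I/I)) = I*(1/245) + (I*(5 + I))/1 = I/245 + (I*(5 + I))*1 = I/245 + I*(5 + I))
-440380 + D(-80) = -440380 + (1/245)*(-80)*(1226 + 245*(-80)) = -440380 + (1/245)*(-80)*(1226 - 19600) = -440380 + (1/245)*(-80)*(-18374) = -440380 + 293984/49 = -21284636/49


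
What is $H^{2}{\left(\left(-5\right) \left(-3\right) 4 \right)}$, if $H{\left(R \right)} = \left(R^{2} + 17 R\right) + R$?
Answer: $21902400$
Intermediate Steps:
$H{\left(R \right)} = R^{2} + 18 R$
$H^{2}{\left(\left(-5\right) \left(-3\right) 4 \right)} = \left(\left(-5\right) \left(-3\right) 4 \left(18 + \left(-5\right) \left(-3\right) 4\right)\right)^{2} = \left(15 \cdot 4 \left(18 + 15 \cdot 4\right)\right)^{2} = \left(60 \left(18 + 60\right)\right)^{2} = \left(60 \cdot 78\right)^{2} = 4680^{2} = 21902400$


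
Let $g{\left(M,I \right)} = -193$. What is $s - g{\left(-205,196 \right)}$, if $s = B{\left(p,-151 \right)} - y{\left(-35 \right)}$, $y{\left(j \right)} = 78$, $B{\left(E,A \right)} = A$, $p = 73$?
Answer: $-36$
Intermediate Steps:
$s = -229$ ($s = -151 - 78 = -229$)
$s - g{\left(-205,196 \right)} = -229 - -193 = -229 + 193 = -36$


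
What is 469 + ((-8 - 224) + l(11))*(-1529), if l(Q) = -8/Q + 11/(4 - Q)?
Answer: 2510982/7 ≈ 3.5871e+5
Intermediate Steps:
469 + ((-8 - 224) + l(11))*(-1529) = 469 + ((-8 - 224) + (32 - 19*11)/(11*(-4 + 11)))*(-1529) = 469 + (-232 + (1/11)*(32 - 209)/7)*(-1529) = 469 + (-232 + (1/11)*(⅐)*(-177))*(-1529) = 469 + (-232 - 177/77)*(-1529) = 469 - 18041/77*(-1529) = 469 + 2507699/7 = 2510982/7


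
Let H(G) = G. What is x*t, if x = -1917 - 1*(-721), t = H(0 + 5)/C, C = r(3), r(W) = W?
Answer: -5980/3 ≈ -1993.3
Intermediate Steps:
C = 3
t = 5/3 (t = (0 + 5)/3 = 5*(1/3) = 5/3 ≈ 1.6667)
x = -1196 (x = -1917 + 721 = -1196)
x*t = -1196*5/3 = -5980/3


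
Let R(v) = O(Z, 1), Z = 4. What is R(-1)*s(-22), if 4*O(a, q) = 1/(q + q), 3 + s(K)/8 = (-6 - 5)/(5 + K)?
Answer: -40/17 ≈ -2.3529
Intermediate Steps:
s(K) = -24 - 88/(5 + K) (s(K) = -24 + 8*((-6 - 5)/(5 + K)) = -24 + 8*(-11/(5 + K)) = -24 - 88/(5 + K))
O(a, q) = 1/(8*q) (O(a, q) = 1/(4*(q + q)) = 1/(4*((2*q))) = (1/(2*q))/4 = 1/(8*q))
R(v) = ⅛ (R(v) = (⅛)/1 = (⅛)*1 = ⅛)
R(-1)*s(-22) = (8*(-26 - 3*(-22))/(5 - 22))/8 = (8*(-26 + 66)/(-17))/8 = (8*(-1/17)*40)/8 = (⅛)*(-320/17) = -40/17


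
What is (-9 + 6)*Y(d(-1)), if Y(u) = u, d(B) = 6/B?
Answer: 18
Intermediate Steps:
(-9 + 6)*Y(d(-1)) = (-9 + 6)*(6/(-1)) = -18*(-1) = -3*(-6) = 18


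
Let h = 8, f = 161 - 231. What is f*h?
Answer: -560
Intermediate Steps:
f = -70
f*h = -70*8 = -560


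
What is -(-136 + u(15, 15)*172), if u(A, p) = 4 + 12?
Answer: -2616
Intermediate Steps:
u(A, p) = 16
-(-136 + u(15, 15)*172) = -(-136 + 16*172) = -(-136 + 2752) = -1*2616 = -2616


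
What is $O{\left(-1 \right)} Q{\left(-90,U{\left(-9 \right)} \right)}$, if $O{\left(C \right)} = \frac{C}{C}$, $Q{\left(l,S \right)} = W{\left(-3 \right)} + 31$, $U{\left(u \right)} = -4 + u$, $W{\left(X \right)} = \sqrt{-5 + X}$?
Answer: $31 + 2 i \sqrt{2} \approx 31.0 + 2.8284 i$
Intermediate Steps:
$Q{\left(l,S \right)} = 31 + 2 i \sqrt{2}$ ($Q{\left(l,S \right)} = \sqrt{-5 - 3} + 31 = \sqrt{-8} + 31 = 2 i \sqrt{2} + 31 = 31 + 2 i \sqrt{2}$)
$O{\left(C \right)} = 1$
$O{\left(-1 \right)} Q{\left(-90,U{\left(-9 \right)} \right)} = 1 \left(31 + 2 i \sqrt{2}\right) = 31 + 2 i \sqrt{2}$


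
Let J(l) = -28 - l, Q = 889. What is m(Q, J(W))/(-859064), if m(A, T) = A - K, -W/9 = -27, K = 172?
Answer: -717/859064 ≈ -0.00083463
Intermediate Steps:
W = 243 (W = -9*(-27) = 243)
m(A, T) = -172 + A (m(A, T) = A - 1*172 = A - 172 = -172 + A)
m(Q, J(W))/(-859064) = (-172 + 889)/(-859064) = 717*(-1/859064) = -717/859064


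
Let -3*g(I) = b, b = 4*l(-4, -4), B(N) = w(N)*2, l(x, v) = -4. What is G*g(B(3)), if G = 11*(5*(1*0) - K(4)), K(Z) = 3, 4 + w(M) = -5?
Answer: -176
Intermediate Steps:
w(M) = -9 (w(M) = -4 - 5 = -9)
B(N) = -18 (B(N) = -9*2 = -18)
b = -16 (b = 4*(-4) = -16)
g(I) = 16/3 (g(I) = -1/3*(-16) = 16/3)
G = -33 (G = 11*(5*(1*0) - 1*3) = 11*(5*0 - 3) = 11*(0 - 3) = 11*(-3) = -33)
G*g(B(3)) = -33*16/3 = -176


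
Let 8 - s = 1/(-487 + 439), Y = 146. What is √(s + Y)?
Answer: √22179/12 ≈ 12.411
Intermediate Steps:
s = 385/48 (s = 8 - 1/(-487 + 439) = 8 - 1/(-48) = 8 - 1*(-1/48) = 8 + 1/48 = 385/48 ≈ 8.0208)
√(s + Y) = √(385/48 + 146) = √(7393/48) = √22179/12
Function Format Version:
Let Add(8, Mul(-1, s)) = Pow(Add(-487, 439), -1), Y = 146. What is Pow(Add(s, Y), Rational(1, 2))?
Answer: Mul(Rational(1, 12), Pow(22179, Rational(1, 2))) ≈ 12.411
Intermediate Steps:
s = Rational(385, 48) (s = Add(8, Mul(-1, Pow(Add(-487, 439), -1))) = Add(8, Mul(-1, Pow(-48, -1))) = Add(8, Mul(-1, Rational(-1, 48))) = Add(8, Rational(1, 48)) = Rational(385, 48) ≈ 8.0208)
Pow(Add(s, Y), Rational(1, 2)) = Pow(Add(Rational(385, 48), 146), Rational(1, 2)) = Pow(Rational(7393, 48), Rational(1, 2)) = Mul(Rational(1, 12), Pow(22179, Rational(1, 2)))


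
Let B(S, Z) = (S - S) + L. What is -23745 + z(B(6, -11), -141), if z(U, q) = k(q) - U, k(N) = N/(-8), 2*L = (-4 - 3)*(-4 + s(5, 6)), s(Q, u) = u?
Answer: -189763/8 ≈ -23720.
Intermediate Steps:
L = -7 (L = ((-4 - 3)*(-4 + 6))/2 = (-7*2)/2 = (½)*(-14) = -7)
k(N) = -N/8 (k(N) = N*(-⅛) = -N/8)
B(S, Z) = -7 (B(S, Z) = (S - S) - 7 = 0 - 7 = -7)
z(U, q) = -U - q/8 (z(U, q) = -q/8 - U = -U - q/8)
-23745 + z(B(6, -11), -141) = -23745 + (-1*(-7) - ⅛*(-141)) = -23745 + (7 + 141/8) = -23745 + 197/8 = -189763/8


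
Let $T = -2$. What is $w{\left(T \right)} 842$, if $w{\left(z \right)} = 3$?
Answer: $2526$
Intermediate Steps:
$w{\left(T \right)} 842 = 3 \cdot 842 = 2526$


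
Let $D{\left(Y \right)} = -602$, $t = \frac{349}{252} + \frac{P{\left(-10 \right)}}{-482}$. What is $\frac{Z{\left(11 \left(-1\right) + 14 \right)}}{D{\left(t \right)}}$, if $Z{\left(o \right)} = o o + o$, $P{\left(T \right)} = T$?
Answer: $- \frac{6}{301} \approx -0.019934$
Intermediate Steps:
$t = \frac{85369}{60732}$ ($t = \frac{349}{252} - \frac{10}{-482} = 349 \cdot \frac{1}{252} - - \frac{5}{241} = \frac{349}{252} + \frac{5}{241} = \frac{85369}{60732} \approx 1.4057$)
$Z{\left(o \right)} = o + o^{2}$ ($Z{\left(o \right)} = o^{2} + o = o + o^{2}$)
$\frac{Z{\left(11 \left(-1\right) + 14 \right)}}{D{\left(t \right)}} = \frac{\left(11 \left(-1\right) + 14\right) \left(1 + \left(11 \left(-1\right) + 14\right)\right)}{-602} = \left(-11 + 14\right) \left(1 + \left(-11 + 14\right)\right) \left(- \frac{1}{602}\right) = 3 \left(1 + 3\right) \left(- \frac{1}{602}\right) = 3 \cdot 4 \left(- \frac{1}{602}\right) = 12 \left(- \frac{1}{602}\right) = - \frac{6}{301}$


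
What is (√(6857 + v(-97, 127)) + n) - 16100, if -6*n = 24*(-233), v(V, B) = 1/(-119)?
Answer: -15168 + √97101858/119 ≈ -15085.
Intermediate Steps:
v(V, B) = -1/119
n = 932 (n = -4*(-233) = -⅙*(-5592) = 932)
(√(6857 + v(-97, 127)) + n) - 16100 = (√(6857 - 1/119) + 932) - 16100 = (√(815982/119) + 932) - 16100 = (√97101858/119 + 932) - 16100 = (932 + √97101858/119) - 16100 = -15168 + √97101858/119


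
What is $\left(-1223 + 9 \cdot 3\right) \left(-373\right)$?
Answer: $446108$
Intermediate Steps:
$\left(-1223 + 9 \cdot 3\right) \left(-373\right) = \left(-1223 + 27\right) \left(-373\right) = \left(-1196\right) \left(-373\right) = 446108$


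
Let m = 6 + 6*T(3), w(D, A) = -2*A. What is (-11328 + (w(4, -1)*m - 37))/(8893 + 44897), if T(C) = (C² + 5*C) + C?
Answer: -11029/53790 ≈ -0.20504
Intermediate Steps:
T(C) = C² + 6*C
m = 168 (m = 6 + 6*(3*(6 + 3)) = 6 + 6*(3*9) = 6 + 6*27 = 6 + 162 = 168)
(-11328 + (w(4, -1)*m - 37))/(8893 + 44897) = (-11328 + (-2*(-1)*168 - 37))/(8893 + 44897) = (-11328 + (2*168 - 37))/53790 = (-11328 + (336 - 37))*(1/53790) = (-11328 + 299)*(1/53790) = -11029*1/53790 = -11029/53790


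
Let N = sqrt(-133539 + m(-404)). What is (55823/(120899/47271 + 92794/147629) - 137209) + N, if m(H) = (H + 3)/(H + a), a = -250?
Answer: -2661231225334048/22234663645 + I*sqrt(57116504670)/654 ≈ -1.1969e+5 + 365.43*I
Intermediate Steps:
m(H) = (3 + H)/(-250 + H) (m(H) = (H + 3)/(H - 250) = (3 + H)/(-250 + H))
N = I*sqrt(57116504670)/654 (N = sqrt(-133539 + (3 - 404)/(-250 - 404)) = sqrt(-133539 - 401/(-654)) = sqrt(-133539 - 1/654*(-401)) = sqrt(-133539 + 401/654) = sqrt(-87334105/654) = I*sqrt(57116504670)/654 ≈ 365.43*I)
(55823/(120899/47271 + 92794/147629) - 137209) + N = (55823/(120899/47271 + 92794/147629) - 137209) + I*sqrt(57116504670)/654 = (55823/(22234663645/6978570459) - 137209) + I*sqrt(57116504670)/654 = (55823*(6978570459/22234663645) - 137209) + I*sqrt(57116504670)/654 = (389564738732757/22234663645 - 137209) + I*sqrt(57116504670)/654 = -2661231225334048/22234663645 + I*sqrt(57116504670)/654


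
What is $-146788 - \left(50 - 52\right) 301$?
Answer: $-146186$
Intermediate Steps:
$-146788 - \left(50 - 52\right) 301 = -146788 - \left(-2\right) 301 = -146788 - -602 = -146788 + 602 = -146186$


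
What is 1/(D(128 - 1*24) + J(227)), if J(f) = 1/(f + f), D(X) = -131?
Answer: -454/59473 ≈ -0.0076337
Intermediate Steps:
J(f) = 1/(2*f)
1/(D(128 - 1*24) + J(227)) = 1/(-131 + (½)/227) = 1/(-131 + (½)*(1/227)) = 1/(-131 + 1/454) = 1/(-59473/454) = -454/59473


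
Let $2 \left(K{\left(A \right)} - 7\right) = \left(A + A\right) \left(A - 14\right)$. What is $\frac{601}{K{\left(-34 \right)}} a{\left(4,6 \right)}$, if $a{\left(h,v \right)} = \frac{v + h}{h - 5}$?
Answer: $- \frac{6010}{1639} \approx -3.6669$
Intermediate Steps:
$K{\left(A \right)} = 7 + A \left(-14 + A\right)$ ($K{\left(A \right)} = 7 + \frac{\left(A + A\right) \left(A - 14\right)}{2} = 7 + \frac{2 A \left(-14 + A\right)}{2} = 7 + A \left(-14 + A\right)$)
$a{\left(h,v \right)} = \frac{h + v}{-5 + h}$
$\frac{601}{K{\left(-34 \right)}} a{\left(4,6 \right)} = \frac{601}{7 + \left(-34\right)^{2} - -476} \frac{4 + 6}{-5 + 4} = \frac{601}{7 + 1156 + 476} \frac{1}{-1} \cdot 10 = \frac{601}{1639} \left(\left(-1\right) 10\right) = 601 \cdot \frac{1}{1639} \left(-10\right) = \frac{601}{1639} \left(-10\right) = - \frac{6010}{1639}$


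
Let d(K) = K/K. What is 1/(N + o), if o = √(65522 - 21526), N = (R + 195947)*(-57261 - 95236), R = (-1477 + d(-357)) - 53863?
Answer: -5360574544/114943037767123220745 - √10999/229886075534246441490 ≈ -4.6637e-11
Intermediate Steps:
d(K) = 1
R = -55339 (R = (-1477 + 1) - 53863 = -1476 - 53863 = -55339)
N = -21442298176 (N = (-55339 + 195947)*(-57261 - 95236) = 140608*(-152497) = -21442298176)
o = 2*√10999 (o = √43996 = 2*√10999 ≈ 209.75)
1/(N + o) = 1/(-21442298176 + 2*√10999)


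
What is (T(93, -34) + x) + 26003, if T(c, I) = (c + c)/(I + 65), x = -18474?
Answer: 7535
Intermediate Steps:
T(c, I) = 2*c/(65 + I) (T(c, I) = (2*c)/(65 + I) = 2*c/(65 + I))
(T(93, -34) + x) + 26003 = (2*93/(65 - 34) - 18474) + 26003 = (2*93/31 - 18474) + 26003 = (2*93*(1/31) - 18474) + 26003 = (6 - 18474) + 26003 = -18468 + 26003 = 7535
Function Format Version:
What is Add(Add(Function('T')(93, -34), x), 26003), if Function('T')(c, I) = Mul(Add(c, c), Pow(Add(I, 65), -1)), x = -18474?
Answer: 7535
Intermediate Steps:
Function('T')(c, I) = Mul(2, c, Pow(Add(65, I), -1)) (Function('T')(c, I) = Mul(Mul(2, c), Pow(Add(65, I), -1)) = Mul(2, c, Pow(Add(65, I), -1)))
Add(Add(Function('T')(93, -34), x), 26003) = Add(Add(Mul(2, 93, Pow(Add(65, -34), -1)), -18474), 26003) = Add(Add(Mul(2, 93, Pow(31, -1)), -18474), 26003) = Add(Add(Mul(2, 93, Rational(1, 31)), -18474), 26003) = Add(Add(6, -18474), 26003) = Add(-18468, 26003) = 7535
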